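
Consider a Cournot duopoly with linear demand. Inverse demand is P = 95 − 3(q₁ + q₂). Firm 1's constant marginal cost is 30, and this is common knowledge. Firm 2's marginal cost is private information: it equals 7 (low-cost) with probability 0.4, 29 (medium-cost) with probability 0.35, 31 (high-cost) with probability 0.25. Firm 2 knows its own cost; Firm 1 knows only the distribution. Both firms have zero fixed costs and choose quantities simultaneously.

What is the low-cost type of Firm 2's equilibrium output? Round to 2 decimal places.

Firm 2 with cost c maximizes (95 − 3(q₁+q₂) − c)·q₂, giving q₂(c) = (95 − c − 3q₁)/6.
E[c₂] = 0.4·7 + 0.35·29 + 0.25·31 = 20.7
Firm 1's FOC against E[q₂] yields q₁ = (95 − 2·30 + E[c₂])/9 = (95 − 60 + 20.7)/9 = 6.18889.
q₂(low-cost) = (95 − 7 − 3·6.18889)/6 = 11.5722.

11.57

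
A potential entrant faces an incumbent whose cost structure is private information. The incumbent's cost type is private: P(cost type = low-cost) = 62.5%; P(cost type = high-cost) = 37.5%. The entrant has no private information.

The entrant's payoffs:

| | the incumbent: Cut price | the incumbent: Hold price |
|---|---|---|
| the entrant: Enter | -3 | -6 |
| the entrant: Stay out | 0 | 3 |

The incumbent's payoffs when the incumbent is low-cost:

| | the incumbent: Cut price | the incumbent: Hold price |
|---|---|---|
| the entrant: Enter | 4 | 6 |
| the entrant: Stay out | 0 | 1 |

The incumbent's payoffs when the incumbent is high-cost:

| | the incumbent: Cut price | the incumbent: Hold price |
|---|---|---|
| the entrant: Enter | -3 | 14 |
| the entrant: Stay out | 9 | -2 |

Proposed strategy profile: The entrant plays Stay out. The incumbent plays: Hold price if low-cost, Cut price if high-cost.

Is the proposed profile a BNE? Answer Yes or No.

A profile is a BNE iff every type of every player is best-responding given beliefs about the other side.
The entrant plays Stay out: E[Stay out] = 0.625·(3) + 0.375·(0) = 1.875; E[Enter] = -4.875. Best-responding. ✓
The incumbent (cost type low-cost), facing Stay out: Cut price gives 0, Hold price gives 1. Proposed Hold price is best. ✓
The incumbent (cost type high-cost), facing Stay out: Cut price gives 9, Hold price gives -2. Proposed Cut price is best. ✓

Yes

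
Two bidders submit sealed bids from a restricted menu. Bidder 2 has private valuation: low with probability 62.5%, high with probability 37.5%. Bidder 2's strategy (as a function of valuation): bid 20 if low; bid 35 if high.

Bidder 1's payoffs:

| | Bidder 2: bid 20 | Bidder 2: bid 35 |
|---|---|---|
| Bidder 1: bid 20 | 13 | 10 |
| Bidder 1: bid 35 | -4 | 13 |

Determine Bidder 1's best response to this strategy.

bid 20

E[bid 20] = 0.625·(13) + 0.375·(10) = 11.875
E[bid 35] = 0.625·(-4) + 0.375·(13) = 2.375
Best response: bid 20 (11.875 is the largest).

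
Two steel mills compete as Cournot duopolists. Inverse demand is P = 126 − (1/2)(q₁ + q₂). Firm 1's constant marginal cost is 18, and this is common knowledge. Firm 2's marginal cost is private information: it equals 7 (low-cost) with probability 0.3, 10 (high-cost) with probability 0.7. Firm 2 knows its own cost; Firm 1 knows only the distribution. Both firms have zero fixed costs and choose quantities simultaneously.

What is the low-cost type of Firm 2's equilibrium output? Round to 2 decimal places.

Firm 2 with cost c maximizes (126 − (1/2)(q₁+q₂) − c)·q₂, giving q₂(c) = (126 − c − (1/2)q₁).
E[c₂] = 0.3·7 + 0.7·10 = 9.1
Firm 1's FOC against E[q₂] yields q₁ = (126 − 2·18 + E[c₂])/(3/2) = (126 − 36 + 9.1)/(3/2) = 66.0667.
q₂(low-cost) = (126 − 7 − (1/2)·66.0667) = 85.9667.

85.97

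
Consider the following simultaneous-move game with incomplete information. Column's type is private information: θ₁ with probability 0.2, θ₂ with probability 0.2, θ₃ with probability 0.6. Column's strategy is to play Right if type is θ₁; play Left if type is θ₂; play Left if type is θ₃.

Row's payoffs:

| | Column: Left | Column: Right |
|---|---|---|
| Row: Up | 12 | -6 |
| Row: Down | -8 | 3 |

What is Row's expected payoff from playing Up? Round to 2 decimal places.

E[Up] = 0.2·(-6) + 0.2·12 + 0.6·12 = (-1.2) + 2.4 + 7.2 = 8.4

8.40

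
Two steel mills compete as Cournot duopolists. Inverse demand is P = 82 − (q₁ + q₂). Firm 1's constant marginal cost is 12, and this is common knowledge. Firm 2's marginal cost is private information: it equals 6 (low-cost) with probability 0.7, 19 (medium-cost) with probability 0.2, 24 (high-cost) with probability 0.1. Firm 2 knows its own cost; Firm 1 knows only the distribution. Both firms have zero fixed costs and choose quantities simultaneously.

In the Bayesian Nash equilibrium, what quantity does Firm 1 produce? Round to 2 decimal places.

22.80

Type-c best response for Firm 2: q₂(c) = (82 − c)/2 − q₁/2.
Firm 1 maximizes expected profit; its first-order condition is 82 − 2q₁ − E[q₂] − 12 = 0.
Substituting E[q₂] and solving: E[c₂] = 10.4, so q₁ = (82 − 2·12 + 10.4)/3 = 22.8.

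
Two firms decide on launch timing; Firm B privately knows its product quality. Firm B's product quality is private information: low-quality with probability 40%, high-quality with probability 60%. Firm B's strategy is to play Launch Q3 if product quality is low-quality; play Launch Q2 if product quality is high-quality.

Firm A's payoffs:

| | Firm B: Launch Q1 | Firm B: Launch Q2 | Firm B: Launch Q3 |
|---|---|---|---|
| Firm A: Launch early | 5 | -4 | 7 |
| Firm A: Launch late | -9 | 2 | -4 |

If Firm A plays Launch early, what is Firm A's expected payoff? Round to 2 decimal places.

0.40

E[Launch early] = 0.4·7 + 0.6·(-4) = 2.8 + (-2.4) = 0.4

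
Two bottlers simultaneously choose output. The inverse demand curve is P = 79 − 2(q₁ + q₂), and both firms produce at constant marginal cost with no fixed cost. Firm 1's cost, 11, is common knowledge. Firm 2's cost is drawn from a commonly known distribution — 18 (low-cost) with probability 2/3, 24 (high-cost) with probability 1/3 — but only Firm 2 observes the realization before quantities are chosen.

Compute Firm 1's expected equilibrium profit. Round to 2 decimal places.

329.39

Firm 2 with cost c maximizes (79 − 2(q₁+q₂) − c)·q₂, giving q₂(c) = (79 − c − 2q₁)/4.
E[c₂] = 2/3·18 + 1/3·24 = 20
Firm 1's FOC against E[q₂] yields q₁ = (79 − 2·11 + E[c₂])/6 = (79 − 22 + 20)/6 = 12.8333.
E[P] = 79 − 2·(q₁ + E[q₂]) = 36.6667; Firm 1's expected profit = (E[P] − 11)·q₁ = (36.6667 − 11)·12.8333 = 329.389.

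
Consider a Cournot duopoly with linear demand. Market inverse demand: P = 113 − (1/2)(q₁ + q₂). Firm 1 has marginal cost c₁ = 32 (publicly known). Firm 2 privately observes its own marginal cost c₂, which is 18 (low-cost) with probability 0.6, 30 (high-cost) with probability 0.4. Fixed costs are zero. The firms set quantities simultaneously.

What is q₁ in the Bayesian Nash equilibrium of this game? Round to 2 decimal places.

Firm 2 with cost c maximizes (113 − (1/2)(q₁+q₂) − c)·q₂, giving q₂(c) = (113 − c − (1/2)q₁).
E[c₂] = 0.6·18 + 0.4·30 = 22.8
Firm 1's FOC against E[q₂] yields q₁ = (113 − 2·32 + E[c₂])/(3/2) = (113 − 64 + 22.8)/(3/2) = 47.8667.

47.87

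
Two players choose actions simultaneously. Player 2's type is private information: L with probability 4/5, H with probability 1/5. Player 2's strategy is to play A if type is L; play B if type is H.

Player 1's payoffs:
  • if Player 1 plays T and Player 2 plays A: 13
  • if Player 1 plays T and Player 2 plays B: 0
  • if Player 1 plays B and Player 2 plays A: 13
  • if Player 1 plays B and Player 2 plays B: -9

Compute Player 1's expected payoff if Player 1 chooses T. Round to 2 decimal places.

10.40

E[T] = 4/5·13 + 1/5·0 = 52/5 + 0 = 52/5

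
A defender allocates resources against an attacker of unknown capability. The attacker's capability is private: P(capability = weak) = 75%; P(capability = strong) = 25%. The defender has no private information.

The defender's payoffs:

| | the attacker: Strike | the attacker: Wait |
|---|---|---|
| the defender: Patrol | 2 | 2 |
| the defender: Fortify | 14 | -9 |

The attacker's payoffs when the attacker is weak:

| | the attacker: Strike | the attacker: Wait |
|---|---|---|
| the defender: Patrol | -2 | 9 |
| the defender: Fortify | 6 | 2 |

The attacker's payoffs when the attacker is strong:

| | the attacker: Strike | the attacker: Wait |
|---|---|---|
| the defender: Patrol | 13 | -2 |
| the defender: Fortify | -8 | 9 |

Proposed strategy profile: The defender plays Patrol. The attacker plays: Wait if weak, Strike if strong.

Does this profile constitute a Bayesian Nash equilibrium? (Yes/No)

Yes

The defender plays Patrol: E[Patrol] = 0.75·(2) + 0.25·(2) = 2; E[Fortify] = -3.25. Best-responding. ✓
The attacker (capability weak), facing Patrol: Strike gives -2, Wait gives 9. Proposed Wait is best. ✓
The attacker (capability strong), facing Patrol: Strike gives 13, Wait gives -2. Proposed Strike is best. ✓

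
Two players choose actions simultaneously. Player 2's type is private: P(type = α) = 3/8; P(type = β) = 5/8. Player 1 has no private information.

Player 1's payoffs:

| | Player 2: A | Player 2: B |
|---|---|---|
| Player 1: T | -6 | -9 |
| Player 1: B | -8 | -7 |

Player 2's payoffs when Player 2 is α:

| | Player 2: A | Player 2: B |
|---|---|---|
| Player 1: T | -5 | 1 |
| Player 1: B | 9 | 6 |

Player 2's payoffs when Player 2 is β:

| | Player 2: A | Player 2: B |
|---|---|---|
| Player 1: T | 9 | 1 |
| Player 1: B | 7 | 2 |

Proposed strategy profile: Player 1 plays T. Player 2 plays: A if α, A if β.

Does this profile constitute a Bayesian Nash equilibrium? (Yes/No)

A profile is a BNE iff every type of every player is best-responding given beliefs about the other side.
Player 1 plays T: E[T] = 3/8·(-6) + 5/8·(-6) = -6; E[B] = -8. Best-responding. ✓
Player 2 (type α), facing T: A gives -5, B gives 1. Proposed A is not best — profitable deviation exists. ✗
Player 2 (type β), facing T: A gives 9, B gives 1. Proposed A is best. ✓

No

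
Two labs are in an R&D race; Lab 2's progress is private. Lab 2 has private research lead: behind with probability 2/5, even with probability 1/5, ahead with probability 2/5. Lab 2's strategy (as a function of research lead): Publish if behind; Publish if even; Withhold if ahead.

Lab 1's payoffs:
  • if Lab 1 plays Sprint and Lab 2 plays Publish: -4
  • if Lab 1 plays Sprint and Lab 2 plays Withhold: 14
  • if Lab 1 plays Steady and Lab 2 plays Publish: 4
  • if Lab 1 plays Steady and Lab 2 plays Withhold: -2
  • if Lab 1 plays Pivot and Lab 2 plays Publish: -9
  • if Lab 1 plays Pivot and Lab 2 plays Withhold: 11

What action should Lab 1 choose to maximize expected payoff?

E[Sprint] = 2/5·(-4) + 1/5·(-4) + 2/5·(14) = 16/5
E[Steady] = 2/5·(4) + 1/5·(4) + 2/5·(-2) = 8/5
E[Pivot] = 2/5·(-9) + 1/5·(-9) + 2/5·(11) = -1
Best response: Sprint (16/5 is the largest).

Sprint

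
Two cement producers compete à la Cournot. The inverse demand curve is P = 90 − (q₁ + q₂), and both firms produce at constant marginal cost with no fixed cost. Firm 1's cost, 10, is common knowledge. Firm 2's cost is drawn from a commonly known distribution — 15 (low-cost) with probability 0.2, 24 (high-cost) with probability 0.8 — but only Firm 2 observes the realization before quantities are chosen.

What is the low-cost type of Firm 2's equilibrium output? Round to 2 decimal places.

Firm 2 with cost c maximizes (90 − (q₁+q₂) − c)·q₂, giving q₂(c) = (90 − c − q₁)/2.
E[c₂] = 0.2·15 + 0.8·24 = 22.2
Firm 1's FOC against E[q₂] yields q₁ = (90 − 2·10 + E[c₂])/3 = (90 − 20 + 22.2)/3 = 30.7333.
q₂(low-cost) = (90 − 15 − 30.7333)/2 = 22.1333.

22.13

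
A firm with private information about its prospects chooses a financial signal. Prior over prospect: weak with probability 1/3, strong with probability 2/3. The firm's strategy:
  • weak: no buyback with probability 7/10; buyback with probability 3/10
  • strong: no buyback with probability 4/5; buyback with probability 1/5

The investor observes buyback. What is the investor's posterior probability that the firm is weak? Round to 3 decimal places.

0.429

P(buyback) = (1/3)·(3/10) + (2/3)·(1/5) = 7/30
P(weak | buyback) = ((1/3)·(3/10)) / (7/30) = (1/10) / (7/30) = 3/7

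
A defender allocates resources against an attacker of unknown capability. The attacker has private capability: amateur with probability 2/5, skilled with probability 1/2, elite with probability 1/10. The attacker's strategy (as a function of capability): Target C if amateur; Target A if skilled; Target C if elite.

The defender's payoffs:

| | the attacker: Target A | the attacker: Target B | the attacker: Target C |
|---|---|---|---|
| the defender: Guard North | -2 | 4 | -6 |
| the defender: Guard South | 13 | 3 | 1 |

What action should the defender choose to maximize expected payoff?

Guard South

E[Guard North] = 2/5·(-6) + 1/2·(-2) + 1/10·(-6) = -4
E[Guard South] = 2/5·(1) + 1/2·(13) + 1/10·(1) = 7
Best response: Guard South (7 is the largest).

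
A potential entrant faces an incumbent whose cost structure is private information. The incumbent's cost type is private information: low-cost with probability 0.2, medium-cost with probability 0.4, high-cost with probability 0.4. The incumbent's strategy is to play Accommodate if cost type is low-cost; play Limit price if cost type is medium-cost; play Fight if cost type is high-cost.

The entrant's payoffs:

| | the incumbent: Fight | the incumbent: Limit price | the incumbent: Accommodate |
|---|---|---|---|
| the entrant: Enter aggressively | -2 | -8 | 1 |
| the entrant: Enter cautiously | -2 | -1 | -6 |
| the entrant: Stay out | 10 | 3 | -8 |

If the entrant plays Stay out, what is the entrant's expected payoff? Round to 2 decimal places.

Take the expectation over the incumbent's cost type, weighting each type's action by its prior probability.
E[Stay out] = 0.2·(-8) + 0.4·3 + 0.4·10 = (-1.6) + 1.2 + 4 = 3.6

3.60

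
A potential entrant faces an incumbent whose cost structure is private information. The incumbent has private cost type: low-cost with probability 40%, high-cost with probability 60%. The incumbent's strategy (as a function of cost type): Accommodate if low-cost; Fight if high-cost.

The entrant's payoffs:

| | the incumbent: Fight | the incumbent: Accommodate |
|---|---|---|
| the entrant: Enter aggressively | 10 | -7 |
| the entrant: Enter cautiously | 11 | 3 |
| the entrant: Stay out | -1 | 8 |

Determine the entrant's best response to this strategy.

Compute the entrant's expected payoff for each action, taking the expectation over the incumbent's type.
E[Enter aggressively] = 0.4·(-7) + 0.6·(10) = 3.2
E[Enter cautiously] = 0.4·(3) + 0.6·(11) = 7.8
E[Stay out] = 0.4·(8) + 0.6·(-1) = 2.6
Best response: Enter cautiously (7.8 is the largest).

Enter cautiously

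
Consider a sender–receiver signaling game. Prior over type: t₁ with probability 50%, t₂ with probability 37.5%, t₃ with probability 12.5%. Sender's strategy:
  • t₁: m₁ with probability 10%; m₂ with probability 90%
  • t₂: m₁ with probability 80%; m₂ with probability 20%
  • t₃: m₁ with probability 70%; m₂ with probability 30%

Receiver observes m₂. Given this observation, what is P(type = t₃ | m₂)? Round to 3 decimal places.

0.067

P(m₂) = 0.5·0.9 + 0.375·0.2 + 0.125·0.3 = 0.5625
P(t₃ | m₂) = (0.125·0.3) / 0.5625 = 0.0375 / 0.5625 = 0.0666667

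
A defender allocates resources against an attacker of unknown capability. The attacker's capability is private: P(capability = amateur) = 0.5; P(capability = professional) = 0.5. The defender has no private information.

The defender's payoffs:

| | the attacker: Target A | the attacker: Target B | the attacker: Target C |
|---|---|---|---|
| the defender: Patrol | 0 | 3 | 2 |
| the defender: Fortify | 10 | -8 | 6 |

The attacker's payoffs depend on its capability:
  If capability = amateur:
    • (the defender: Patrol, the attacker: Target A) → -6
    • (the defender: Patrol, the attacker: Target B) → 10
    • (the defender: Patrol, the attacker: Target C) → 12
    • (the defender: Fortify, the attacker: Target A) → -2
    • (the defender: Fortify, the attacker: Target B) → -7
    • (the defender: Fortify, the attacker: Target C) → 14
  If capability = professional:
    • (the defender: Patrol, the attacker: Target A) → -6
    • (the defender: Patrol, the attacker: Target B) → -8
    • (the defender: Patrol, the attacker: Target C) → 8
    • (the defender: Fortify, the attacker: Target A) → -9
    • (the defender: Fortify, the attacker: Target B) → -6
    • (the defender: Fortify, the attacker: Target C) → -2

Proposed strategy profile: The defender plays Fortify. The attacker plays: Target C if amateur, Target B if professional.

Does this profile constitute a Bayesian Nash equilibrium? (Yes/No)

No

The defender plays Fortify: E[Fortify] = 0.5·(6) + 0.5·(-8) = -1; E[Patrol] = 2.5. Not best-responding. ✗
The attacker (capability amateur), facing Fortify: Target A gives -2, Target B gives -7, Target C gives 14. Proposed Target C is best. ✓
The attacker (capability professional), facing Fortify: Target A gives -9, Target B gives -6, Target C gives -2. Proposed Target B is not best — profitable deviation exists. ✗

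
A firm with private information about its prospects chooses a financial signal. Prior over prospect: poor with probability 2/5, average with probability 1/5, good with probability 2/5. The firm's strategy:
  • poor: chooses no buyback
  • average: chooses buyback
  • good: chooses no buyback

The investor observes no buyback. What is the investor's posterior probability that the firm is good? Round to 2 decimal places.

0.50

P(no buyback) = (2/5)·1 + (1/5)·0 + (2/5)·1 = 4/5
P(good | no buyback) = ((2/5)·1) / (4/5) = (2/5) / (4/5) = 1/2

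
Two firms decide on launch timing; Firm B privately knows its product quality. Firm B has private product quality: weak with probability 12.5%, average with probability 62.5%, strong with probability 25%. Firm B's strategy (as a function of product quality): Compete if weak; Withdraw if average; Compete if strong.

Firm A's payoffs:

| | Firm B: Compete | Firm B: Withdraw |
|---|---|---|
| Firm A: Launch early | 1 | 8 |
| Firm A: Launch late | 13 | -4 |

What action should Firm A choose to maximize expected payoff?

Launch early

E[Launch early] = 0.125·(1) + 0.625·(8) + 0.25·(1) = 5.375
E[Launch late] = 0.125·(13) + 0.625·(-4) + 0.25·(13) = 2.375
Best response: Launch early (5.375 is the largest).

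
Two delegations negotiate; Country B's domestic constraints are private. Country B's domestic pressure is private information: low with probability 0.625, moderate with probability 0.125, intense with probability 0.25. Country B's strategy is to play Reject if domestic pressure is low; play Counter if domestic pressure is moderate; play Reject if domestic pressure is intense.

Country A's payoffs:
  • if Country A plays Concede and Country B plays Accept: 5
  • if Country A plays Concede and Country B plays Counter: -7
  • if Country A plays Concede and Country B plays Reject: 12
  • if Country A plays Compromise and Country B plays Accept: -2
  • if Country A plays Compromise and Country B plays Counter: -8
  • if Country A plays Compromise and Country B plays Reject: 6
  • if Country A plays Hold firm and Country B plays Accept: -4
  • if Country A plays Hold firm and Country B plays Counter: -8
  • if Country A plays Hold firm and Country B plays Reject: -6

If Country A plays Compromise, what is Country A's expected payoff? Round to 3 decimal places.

E[Compromise] = 0.625·6 + 0.125·(-8) + 0.25·6 = 3.75 + (-1) + 1.5 = 4.25

4.250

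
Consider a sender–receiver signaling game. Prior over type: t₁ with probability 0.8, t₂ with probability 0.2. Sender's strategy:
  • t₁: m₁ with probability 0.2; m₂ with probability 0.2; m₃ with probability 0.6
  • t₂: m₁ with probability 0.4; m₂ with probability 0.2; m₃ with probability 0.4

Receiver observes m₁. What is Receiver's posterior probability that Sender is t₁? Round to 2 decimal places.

P(m₁) = 0.8·0.2 + 0.2·0.4 = 0.24
P(t₁ | m₁) = (0.8·0.2) / 0.24 = 0.16 / 0.24 = 0.666667

0.67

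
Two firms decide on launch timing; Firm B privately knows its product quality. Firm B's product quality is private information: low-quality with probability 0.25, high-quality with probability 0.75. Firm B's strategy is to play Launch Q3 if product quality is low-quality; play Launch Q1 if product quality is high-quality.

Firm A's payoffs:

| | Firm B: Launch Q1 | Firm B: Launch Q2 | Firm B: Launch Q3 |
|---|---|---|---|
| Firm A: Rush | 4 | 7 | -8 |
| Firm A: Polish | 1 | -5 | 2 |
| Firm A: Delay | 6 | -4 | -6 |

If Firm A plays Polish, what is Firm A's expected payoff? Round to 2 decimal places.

1.25

E[Polish] = 0.25·2 + 0.75·1 = 0.5 + 0.75 = 1.25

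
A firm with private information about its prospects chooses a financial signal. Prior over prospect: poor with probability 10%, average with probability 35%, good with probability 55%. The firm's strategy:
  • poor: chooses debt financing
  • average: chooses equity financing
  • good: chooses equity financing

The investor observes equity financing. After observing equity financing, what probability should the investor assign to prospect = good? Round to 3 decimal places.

0.611

P(equity financing) = 0.1·0 + 0.35·1 + 0.55·1 = 0.9
P(good | equity financing) = (0.55·1) / 0.9 = 0.55 / 0.9 = 0.611111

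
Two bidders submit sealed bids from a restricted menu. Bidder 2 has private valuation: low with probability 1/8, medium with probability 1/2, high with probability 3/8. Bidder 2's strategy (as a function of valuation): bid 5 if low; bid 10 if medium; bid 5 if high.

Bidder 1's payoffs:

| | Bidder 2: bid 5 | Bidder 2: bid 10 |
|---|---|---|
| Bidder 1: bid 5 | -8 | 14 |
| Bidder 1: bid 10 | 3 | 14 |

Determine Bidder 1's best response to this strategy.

E[bid 5] = 1/8·(-8) + 1/2·(14) + 3/8·(-8) = 3
E[bid 10] = 1/8·(3) + 1/2·(14) + 3/8·(3) = 17/2
Best response: bid 10 (17/2 is the largest).

bid 10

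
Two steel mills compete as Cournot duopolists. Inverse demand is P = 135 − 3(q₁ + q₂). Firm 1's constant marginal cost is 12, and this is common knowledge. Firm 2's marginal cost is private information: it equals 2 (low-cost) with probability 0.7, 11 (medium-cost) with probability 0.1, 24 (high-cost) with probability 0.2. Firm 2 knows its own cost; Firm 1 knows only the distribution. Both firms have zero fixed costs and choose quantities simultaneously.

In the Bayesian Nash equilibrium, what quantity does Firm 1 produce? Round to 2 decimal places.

Type-c best response for Firm 2: q₂(c) = (135 − c)/6 − q₁/2.
Firm 1 maximizes expected profit; its first-order condition is 135 − 6q₁ − 3E[q₂] − 12 = 0.
Substituting E[q₂] and solving: E[c₂] = 7.3, so q₁ = (135 − 2·12 + 7.3)/9 = 13.1444.

13.14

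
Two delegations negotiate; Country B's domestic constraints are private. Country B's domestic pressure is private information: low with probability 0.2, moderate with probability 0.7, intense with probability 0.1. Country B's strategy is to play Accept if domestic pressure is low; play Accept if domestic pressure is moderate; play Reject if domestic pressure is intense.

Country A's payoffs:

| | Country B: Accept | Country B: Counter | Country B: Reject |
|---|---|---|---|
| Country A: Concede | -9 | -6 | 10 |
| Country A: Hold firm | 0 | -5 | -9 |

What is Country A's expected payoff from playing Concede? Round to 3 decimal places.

-7.100

E[Concede] = 0.2·(-9) + 0.7·(-9) + 0.1·10 = (-1.8) + (-6.3) + 1 = -7.1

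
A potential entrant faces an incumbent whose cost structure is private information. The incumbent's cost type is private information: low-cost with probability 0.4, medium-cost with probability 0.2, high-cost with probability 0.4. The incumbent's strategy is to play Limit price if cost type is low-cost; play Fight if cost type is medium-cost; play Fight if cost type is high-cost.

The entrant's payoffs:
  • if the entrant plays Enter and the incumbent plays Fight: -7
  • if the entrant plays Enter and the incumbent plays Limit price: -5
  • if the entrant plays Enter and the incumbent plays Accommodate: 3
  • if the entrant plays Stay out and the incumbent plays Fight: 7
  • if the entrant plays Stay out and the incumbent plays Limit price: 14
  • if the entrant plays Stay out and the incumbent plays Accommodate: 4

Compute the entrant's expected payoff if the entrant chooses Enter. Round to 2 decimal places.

E[Enter] = 0.4·(-5) + 0.2·(-7) + 0.4·(-7) = (-2) + (-1.4) + (-2.8) = -6.2

-6.20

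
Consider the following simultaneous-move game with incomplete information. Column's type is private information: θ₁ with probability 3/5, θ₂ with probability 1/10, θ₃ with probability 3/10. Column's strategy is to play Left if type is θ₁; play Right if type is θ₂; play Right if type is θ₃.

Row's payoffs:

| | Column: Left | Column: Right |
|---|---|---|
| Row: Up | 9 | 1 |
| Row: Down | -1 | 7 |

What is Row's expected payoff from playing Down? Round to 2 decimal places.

2.20

Take the expectation over Column's type, weighting each type's action by its prior probability.
E[Down] = 3/5·(-1) + 1/10·7 + 3/10·7 = (-3/5) + 7/10 + 21/10 = 11/5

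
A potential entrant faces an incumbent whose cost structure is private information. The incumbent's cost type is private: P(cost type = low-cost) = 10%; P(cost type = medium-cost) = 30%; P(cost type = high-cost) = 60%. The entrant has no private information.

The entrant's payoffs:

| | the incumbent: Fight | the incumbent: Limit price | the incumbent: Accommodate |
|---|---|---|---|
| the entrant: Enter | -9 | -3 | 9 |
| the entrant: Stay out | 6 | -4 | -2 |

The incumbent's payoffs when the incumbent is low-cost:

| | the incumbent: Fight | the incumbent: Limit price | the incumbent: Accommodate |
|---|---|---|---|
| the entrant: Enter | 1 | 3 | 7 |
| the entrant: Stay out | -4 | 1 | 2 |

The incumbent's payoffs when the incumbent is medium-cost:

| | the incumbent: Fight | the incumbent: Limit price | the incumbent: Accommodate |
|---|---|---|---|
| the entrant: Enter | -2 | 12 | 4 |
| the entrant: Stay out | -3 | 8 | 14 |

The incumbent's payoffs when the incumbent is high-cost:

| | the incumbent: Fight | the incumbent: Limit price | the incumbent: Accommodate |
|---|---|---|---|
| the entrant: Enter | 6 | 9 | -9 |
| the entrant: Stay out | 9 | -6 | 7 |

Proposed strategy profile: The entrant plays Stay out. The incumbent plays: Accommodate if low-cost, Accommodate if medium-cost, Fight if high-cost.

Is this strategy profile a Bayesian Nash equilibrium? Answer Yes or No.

Yes

A profile is a BNE iff every type of every player is best-responding given beliefs about the other side.
The entrant plays Stay out: E[Stay out] = 0.1·(-2) + 0.3·(-2) + 0.6·(6) = 2.8; E[Enter] = -1.8. Best-responding. ✓
The incumbent (cost type low-cost), facing Stay out: Fight gives -4, Limit price gives 1, Accommodate gives 2. Proposed Accommodate is best. ✓
The incumbent (cost type medium-cost), facing Stay out: Fight gives -3, Limit price gives 8, Accommodate gives 14. Proposed Accommodate is best. ✓
The incumbent (cost type high-cost), facing Stay out: Fight gives 9, Limit price gives -6, Accommodate gives 7. Proposed Fight is best. ✓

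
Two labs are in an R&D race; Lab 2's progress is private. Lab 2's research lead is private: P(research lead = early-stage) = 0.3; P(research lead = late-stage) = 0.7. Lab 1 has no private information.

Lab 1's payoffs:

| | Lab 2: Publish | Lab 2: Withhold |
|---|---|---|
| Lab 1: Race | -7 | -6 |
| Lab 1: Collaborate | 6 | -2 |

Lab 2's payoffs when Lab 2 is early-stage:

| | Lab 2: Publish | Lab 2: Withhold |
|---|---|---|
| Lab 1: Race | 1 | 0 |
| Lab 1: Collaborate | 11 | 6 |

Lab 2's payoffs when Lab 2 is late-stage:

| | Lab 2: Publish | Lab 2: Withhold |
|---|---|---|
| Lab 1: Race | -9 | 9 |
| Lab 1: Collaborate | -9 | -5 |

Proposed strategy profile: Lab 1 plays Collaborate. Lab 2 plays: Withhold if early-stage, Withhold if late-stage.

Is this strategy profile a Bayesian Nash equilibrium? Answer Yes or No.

No

A profile is a BNE iff every type of every player is best-responding given beliefs about the other side.
Lab 1 plays Collaborate: E[Collaborate] = 0.3·(-2) + 0.7·(-2) = -2; E[Race] = -6. Best-responding. ✓
Lab 2 (research lead early-stage), facing Collaborate: Publish gives 11, Withhold gives 6. Proposed Withhold is not best — profitable deviation exists. ✗
Lab 2 (research lead late-stage), facing Collaborate: Publish gives -9, Withhold gives -5. Proposed Withhold is best. ✓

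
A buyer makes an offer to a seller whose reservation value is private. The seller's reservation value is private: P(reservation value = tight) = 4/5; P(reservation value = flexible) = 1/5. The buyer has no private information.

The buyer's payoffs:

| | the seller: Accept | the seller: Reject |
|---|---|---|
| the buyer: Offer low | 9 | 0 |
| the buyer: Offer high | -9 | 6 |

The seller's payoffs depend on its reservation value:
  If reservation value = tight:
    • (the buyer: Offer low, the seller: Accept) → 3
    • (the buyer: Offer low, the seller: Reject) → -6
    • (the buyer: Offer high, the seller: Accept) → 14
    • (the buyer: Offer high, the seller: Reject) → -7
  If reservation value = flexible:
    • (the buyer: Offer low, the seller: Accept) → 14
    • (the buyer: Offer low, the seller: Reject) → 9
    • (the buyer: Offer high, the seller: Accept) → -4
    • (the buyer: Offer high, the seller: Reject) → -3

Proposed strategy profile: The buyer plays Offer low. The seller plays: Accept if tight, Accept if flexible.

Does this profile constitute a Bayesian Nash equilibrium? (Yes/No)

Yes

The buyer plays Offer low: E[Offer low] = 4/5·(9) + 1/5·(9) = 9; E[Offer high] = -9. Best-responding. ✓
The seller (reservation value tight), facing Offer low: Accept gives 3, Reject gives -6. Proposed Accept is best. ✓
The seller (reservation value flexible), facing Offer low: Accept gives 14, Reject gives 9. Proposed Accept is best. ✓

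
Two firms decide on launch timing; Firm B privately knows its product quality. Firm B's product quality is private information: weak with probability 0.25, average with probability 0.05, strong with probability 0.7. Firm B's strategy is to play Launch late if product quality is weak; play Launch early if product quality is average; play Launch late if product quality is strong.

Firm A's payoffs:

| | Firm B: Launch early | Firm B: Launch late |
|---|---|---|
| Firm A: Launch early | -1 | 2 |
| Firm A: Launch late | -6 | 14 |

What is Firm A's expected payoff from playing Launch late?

13

E[Launch late] = 0.25·14 + 0.05·(-6) + 0.7·14 = 3.5 + (-0.3) + 9.8 = 13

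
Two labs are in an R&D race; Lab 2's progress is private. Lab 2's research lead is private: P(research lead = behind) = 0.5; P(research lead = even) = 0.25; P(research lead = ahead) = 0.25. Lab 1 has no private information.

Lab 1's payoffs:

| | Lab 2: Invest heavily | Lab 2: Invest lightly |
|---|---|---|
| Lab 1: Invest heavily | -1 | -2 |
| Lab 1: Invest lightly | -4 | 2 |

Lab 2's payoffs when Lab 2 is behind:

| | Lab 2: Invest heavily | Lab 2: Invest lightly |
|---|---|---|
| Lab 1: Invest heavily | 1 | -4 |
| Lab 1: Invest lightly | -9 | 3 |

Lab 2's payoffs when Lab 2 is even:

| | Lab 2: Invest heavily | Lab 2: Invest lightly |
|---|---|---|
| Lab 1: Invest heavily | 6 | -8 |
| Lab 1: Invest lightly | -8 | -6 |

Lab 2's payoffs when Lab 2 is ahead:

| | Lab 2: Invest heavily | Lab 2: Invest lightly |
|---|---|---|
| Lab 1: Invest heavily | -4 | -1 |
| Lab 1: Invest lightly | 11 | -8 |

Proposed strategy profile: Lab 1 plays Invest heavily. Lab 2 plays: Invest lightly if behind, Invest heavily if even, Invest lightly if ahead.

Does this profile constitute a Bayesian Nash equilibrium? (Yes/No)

Lab 1 plays Invest heavily: E[Invest heavily] = 0.5·(-2) + 0.25·(-1) + 0.25·(-2) = -1.75; E[Invest lightly] = 0.5. Not best-responding. ✗
Lab 2 (research lead behind), facing Invest heavily: Invest heavily gives 1, Invest lightly gives -4. Proposed Invest lightly is not best — profitable deviation exists. ✗
Lab 2 (research lead even), facing Invest heavily: Invest heavily gives 6, Invest lightly gives -8. Proposed Invest heavily is best. ✓
Lab 2 (research lead ahead), facing Invest heavily: Invest heavily gives -4, Invest lightly gives -1. Proposed Invest lightly is best. ✓

No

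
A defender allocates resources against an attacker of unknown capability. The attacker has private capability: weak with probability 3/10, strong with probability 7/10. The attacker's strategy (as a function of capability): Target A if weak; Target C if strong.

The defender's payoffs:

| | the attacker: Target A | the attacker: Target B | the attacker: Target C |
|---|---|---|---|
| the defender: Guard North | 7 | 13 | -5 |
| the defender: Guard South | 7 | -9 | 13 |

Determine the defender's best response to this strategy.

Guard South

E[Guard North] = 3/10·(7) + 7/10·(-5) = -7/5
E[Guard South] = 3/10·(7) + 7/10·(13) = 56/5
Best response: Guard South (56/5 is the largest).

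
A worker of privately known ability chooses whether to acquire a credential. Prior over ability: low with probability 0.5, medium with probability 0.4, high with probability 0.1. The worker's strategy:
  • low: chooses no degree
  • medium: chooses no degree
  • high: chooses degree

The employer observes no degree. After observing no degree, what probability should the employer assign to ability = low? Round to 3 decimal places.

0.556

P(no degree) = 0.5·1 + 0.4·1 + 0.1·0 = 0.9
P(low | no degree) = (0.5·1) / 0.9 = 0.5 / 0.9 = 0.555556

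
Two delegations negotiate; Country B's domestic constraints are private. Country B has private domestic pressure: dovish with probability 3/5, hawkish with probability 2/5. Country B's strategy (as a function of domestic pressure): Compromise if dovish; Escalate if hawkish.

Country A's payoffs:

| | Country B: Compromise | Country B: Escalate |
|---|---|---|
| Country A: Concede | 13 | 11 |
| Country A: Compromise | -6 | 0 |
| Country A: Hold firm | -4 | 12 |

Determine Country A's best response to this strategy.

Concede

E[Concede] = 3/5·(13) + 2/5·(11) = 61/5
E[Compromise] = 3/5·(-6) + 2/5·(0) = -18/5
E[Hold firm] = 3/5·(-4) + 2/5·(12) = 12/5
Best response: Concede (61/5 is the largest).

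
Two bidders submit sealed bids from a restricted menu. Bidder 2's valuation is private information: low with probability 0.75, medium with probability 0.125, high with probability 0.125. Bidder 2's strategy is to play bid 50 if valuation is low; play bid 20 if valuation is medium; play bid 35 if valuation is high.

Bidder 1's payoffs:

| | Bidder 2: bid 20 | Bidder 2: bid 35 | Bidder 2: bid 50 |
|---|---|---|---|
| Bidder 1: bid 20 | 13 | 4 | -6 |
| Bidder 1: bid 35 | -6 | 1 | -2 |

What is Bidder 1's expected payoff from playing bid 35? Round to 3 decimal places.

Take the expectation over Bidder 2's valuation, weighting each type's action by its prior probability.
E[bid 35] = 0.75·(-2) + 0.125·(-6) + 0.125·1 = (-1.5) + (-0.75) + 0.125 = -2.125

-2.125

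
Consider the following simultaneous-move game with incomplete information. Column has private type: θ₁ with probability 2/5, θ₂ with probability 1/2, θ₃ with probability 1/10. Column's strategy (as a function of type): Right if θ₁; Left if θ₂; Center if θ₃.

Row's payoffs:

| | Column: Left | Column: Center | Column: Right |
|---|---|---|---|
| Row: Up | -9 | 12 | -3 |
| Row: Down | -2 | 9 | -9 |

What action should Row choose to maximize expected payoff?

Down

E[Up] = 2/5·(-3) + 1/2·(-9) + 1/10·(12) = -9/2
E[Down] = 2/5·(-9) + 1/2·(-2) + 1/10·(9) = -37/10
Best response: Down (-37/10 is the largest).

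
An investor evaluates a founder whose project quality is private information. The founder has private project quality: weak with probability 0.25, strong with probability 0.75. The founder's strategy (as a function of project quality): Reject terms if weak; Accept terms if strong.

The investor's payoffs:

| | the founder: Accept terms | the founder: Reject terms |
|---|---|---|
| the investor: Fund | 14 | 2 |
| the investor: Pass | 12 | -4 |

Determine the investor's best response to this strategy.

Compute the investor's expected payoff for each action, taking the expectation over the founder's type.
E[Fund] = 0.25·(2) + 0.75·(14) = 11
E[Pass] = 0.25·(-4) + 0.75·(12) = 8
Best response: Fund (11 is the largest).

Fund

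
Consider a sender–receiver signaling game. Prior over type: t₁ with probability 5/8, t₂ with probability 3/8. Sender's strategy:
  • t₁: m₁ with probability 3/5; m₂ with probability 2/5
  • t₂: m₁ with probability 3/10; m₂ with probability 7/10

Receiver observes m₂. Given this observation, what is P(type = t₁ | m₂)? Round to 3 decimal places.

P(m₂) = (5/8)·(2/5) + (3/8)·(7/10) = 41/80
P(t₁ | m₂) = ((5/8)·(2/5)) / (41/80) = (1/4) / (41/80) = 20/41

0.488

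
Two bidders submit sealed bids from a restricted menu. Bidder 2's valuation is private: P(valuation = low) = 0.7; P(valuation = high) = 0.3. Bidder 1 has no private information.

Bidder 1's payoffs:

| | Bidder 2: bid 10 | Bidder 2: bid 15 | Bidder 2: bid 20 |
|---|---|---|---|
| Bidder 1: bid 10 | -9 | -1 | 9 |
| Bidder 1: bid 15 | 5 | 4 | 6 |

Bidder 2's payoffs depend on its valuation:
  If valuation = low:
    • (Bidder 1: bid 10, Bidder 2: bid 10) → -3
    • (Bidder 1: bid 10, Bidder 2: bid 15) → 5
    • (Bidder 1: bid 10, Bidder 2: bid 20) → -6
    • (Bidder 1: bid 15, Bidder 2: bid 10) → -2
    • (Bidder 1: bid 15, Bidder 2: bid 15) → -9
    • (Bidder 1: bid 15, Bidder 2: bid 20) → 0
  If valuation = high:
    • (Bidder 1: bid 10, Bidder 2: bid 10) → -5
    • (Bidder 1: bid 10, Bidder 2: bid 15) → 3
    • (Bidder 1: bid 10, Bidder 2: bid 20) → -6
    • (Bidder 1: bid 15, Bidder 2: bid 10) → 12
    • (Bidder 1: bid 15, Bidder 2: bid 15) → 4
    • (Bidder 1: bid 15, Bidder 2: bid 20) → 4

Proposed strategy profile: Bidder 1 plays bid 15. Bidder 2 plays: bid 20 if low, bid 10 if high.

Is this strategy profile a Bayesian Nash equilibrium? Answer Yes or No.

Bidder 1 plays bid 15: E[bid 15] = 0.7·(6) + 0.3·(5) = 5.7; E[bid 10] = 3.6. Best-responding. ✓
Bidder 2 (valuation low), facing bid 15: bid 10 gives -2, bid 15 gives -9, bid 20 gives 0. Proposed bid 20 is best. ✓
Bidder 2 (valuation high), facing bid 15: bid 10 gives 12, bid 15 gives 4, bid 20 gives 4. Proposed bid 10 is best. ✓

Yes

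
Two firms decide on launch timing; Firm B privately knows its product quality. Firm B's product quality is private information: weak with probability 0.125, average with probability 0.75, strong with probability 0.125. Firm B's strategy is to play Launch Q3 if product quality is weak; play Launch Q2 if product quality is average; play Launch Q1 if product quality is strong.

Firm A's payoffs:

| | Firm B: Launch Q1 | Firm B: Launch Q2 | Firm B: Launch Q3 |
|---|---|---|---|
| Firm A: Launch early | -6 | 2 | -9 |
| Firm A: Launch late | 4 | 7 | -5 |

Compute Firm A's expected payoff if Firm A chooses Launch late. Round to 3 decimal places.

5.125

E[Launch late] = 0.125·(-5) + 0.75·7 + 0.125·4 = (-0.625) + 5.25 + 0.5 = 5.125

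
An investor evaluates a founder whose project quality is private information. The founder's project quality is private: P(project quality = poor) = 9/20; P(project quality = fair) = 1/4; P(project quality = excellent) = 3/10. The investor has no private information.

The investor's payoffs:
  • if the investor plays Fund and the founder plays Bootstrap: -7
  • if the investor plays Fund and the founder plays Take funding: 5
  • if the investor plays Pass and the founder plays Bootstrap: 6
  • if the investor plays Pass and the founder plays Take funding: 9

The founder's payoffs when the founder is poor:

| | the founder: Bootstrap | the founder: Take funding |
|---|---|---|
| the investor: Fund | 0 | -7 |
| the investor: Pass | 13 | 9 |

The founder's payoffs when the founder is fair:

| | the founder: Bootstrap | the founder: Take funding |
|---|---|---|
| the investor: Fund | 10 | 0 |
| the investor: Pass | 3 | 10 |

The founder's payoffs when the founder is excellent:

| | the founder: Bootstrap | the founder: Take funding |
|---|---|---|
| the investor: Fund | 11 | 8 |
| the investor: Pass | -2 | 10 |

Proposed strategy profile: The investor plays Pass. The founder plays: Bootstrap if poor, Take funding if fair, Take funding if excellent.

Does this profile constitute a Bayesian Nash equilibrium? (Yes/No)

The investor plays Pass: E[Pass] = 9/20·(6) + 1/4·(9) + 3/10·(9) = 153/20; E[Fund] = -2/5. Best-responding. ✓
The founder (project quality poor), facing Pass: Bootstrap gives 13, Take funding gives 9. Proposed Bootstrap is best. ✓
The founder (project quality fair), facing Pass: Bootstrap gives 3, Take funding gives 10. Proposed Take funding is best. ✓
The founder (project quality excellent), facing Pass: Bootstrap gives -2, Take funding gives 10. Proposed Take funding is best. ✓

Yes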